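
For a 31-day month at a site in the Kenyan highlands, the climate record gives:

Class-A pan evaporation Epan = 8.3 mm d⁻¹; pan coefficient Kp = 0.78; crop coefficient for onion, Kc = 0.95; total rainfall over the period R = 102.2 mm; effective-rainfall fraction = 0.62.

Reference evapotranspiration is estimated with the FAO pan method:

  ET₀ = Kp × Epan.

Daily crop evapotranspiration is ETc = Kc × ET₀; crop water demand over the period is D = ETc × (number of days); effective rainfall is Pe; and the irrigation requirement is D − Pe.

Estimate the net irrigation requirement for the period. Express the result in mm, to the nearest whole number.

127 mm

ET₀ = 0.78 × 8.3 = 6.4740 mm/d
ETc = Kc × ET₀ = 0.95 × 6.4740 = 6.1503 mm/d
Crop demand D = ETc × 31 d = 6.1503 × 31 = 190.659 mm
Pe = 0.62 × 102.2 = 63.364 mm
D − Pe = 190.659 − 63.364 = 127.295 mm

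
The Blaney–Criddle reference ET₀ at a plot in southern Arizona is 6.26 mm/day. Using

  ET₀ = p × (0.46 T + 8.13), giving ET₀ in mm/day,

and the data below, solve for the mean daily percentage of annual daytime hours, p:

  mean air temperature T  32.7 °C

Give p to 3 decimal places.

p = ET₀ / (0.46 T + 8.13) = 6.26 / (0.46 × 32.7 + 8.13) = 6.26 / 23.172 = 0.2702

0.270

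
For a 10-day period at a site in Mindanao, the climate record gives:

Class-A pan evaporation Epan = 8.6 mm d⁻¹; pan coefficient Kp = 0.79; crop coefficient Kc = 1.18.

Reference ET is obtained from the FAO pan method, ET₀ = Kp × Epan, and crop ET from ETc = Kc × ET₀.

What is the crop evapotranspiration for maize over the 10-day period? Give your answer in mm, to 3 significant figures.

ET₀ = 0.79 × 8.6 = 6.7940 mm/d
ETc = Kc × ET₀ = 1.18 × 6.7940 = 8.0169 mm/d
Over 10 days: 8.0169 × 10 = 80.169 mm

80.2 mm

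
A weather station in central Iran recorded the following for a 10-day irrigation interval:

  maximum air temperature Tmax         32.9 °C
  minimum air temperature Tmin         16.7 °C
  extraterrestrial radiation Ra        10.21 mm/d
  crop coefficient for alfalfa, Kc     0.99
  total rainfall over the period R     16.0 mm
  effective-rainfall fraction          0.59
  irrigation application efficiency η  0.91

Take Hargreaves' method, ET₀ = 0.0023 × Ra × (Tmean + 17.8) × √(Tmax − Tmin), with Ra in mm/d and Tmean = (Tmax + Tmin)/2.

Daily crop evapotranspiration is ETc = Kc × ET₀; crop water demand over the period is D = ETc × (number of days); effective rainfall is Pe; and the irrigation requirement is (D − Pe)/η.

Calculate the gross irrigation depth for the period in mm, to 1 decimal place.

33.4 mm

Tmean = (32.9 + 16.7)/2 = 24.80 °C
ET₀ = 0.0023 × 10.21 × (24.80 + 17.8) × √16.2 = 0.0023 × 10.21 × 42.60 × 4.0249 = 4.0264 mm/d
ETc = Kc × ET₀ = 0.99 × 4.0264 = 3.9861 mm/d
Crop demand D = ETc × 10 d = 3.9861 × 10 = 39.861 mm
Pe = 0.59 × 16.0 = 9.440 mm
D − Pe = 39.861 − 9.440 = 30.421 mm
Gross irrigation = 30.421 / 0.91 = 33.430 mm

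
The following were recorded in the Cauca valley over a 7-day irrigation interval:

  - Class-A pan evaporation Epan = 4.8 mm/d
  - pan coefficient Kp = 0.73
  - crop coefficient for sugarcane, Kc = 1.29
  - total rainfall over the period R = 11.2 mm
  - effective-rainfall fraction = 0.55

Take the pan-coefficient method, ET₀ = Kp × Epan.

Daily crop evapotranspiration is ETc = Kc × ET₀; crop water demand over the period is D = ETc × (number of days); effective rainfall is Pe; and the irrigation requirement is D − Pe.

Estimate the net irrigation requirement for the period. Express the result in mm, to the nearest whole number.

25 mm

ET₀ = 0.73 × 4.8 = 3.5040 mm/d
ETc = Kc × ET₀ = 1.29 × 3.5040 = 4.5202 mm/d
Crop demand D = ETc × 7 d = 4.5202 × 7 = 31.641 mm
Pe = 0.55 × 11.2 = 6.160 mm
D − Pe = 31.641 − 6.160 = 25.481 mm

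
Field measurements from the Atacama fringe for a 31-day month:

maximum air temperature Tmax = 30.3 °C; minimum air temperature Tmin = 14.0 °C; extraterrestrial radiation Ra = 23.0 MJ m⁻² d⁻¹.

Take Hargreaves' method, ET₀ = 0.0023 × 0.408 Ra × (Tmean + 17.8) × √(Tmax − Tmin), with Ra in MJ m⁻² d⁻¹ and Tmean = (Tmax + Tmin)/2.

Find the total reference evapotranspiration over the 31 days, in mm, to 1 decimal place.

Tmean = (30.3 + 14.0)/2 = 22.15 °C
0.408 Ra = 0.408 × 23.0 = 9.3840 mm/d equivalent
ET₀ = 0.0023 × 9.3840 × (22.15 + 17.8) × √16.3 = 0.0023 × 9.3840 × 39.95 × 4.0373 = 3.4812 mm/d
Over 31 days: 3.4812 × 31 = 107.917 mm

107.9 mm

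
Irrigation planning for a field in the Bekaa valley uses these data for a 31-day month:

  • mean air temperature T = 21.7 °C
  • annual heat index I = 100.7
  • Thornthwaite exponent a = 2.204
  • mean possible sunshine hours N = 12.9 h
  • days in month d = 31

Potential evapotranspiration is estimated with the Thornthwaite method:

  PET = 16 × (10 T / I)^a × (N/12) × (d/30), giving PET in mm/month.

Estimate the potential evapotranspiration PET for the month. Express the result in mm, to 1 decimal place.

10T/I = 10 × 21.7 / 100.7 = 2.1549
(10T/I)^a = 2.1549^2.204 = 5.4309
Uncorrected PET = 16 × 5.4309 = 86.894 mm
Correction = (N/12)(d/30) = (12.9/12)(31/30) = 1.1108
PET = 86.894 × 1.1108 = 96.522 mm/month

96.5 mm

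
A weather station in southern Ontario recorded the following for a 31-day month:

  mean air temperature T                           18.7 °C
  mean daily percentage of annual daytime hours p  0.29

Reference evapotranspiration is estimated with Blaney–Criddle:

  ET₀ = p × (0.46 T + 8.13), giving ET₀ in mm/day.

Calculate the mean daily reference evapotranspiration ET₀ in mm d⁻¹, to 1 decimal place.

4.9 mm d⁻¹

ET₀ = 0.29 × (0.46 × 18.7 + 8.13) = 0.29 × 16.732 = 4.8523 mm/d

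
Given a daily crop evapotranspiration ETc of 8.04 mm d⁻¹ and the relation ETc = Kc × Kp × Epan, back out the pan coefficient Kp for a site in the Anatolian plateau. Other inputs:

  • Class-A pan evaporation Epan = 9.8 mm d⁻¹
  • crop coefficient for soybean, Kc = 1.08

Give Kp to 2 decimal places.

ETc = Kc × Kp × Epan  ⇒  Kp = ETc / (Kc × Epan)
Kp = 8.04 / (1.08 × 9.8) = 8.04 / 10.584 = 0.7596

0.76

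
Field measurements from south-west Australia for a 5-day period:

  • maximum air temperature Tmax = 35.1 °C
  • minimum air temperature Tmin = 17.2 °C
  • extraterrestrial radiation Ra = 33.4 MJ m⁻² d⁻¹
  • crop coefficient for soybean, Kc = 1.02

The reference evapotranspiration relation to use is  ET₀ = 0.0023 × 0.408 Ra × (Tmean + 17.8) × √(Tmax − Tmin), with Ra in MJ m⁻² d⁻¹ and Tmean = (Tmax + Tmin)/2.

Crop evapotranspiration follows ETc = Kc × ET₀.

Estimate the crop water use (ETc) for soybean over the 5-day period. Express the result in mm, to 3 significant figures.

29.7 mm

Tmean = (35.1 + 17.2)/2 = 26.15 °C
0.408 Ra = 0.408 × 33.4 = 13.6272 mm/d equivalent
ET₀ = 0.0023 × 13.6272 × (26.15 + 17.8) × √17.9 = 0.0023 × 13.6272 × 43.95 × 4.2308 = 5.8280 mm/d
ETc = Kc × ET₀ = 1.02 × 5.8280 = 5.9446 mm/d
Over 5 days: 5.9446 × 5 = 29.723 mm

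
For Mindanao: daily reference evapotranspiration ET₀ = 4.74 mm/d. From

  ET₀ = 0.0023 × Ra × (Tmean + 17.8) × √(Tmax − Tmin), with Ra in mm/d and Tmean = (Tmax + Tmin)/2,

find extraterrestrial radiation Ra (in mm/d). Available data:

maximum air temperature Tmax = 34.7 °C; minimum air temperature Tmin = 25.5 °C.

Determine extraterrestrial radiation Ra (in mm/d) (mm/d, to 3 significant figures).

14.2 mm/d

Tmean = 30.10 °C; √ΔT = 3.0332
Ra = ET₀ / [0.0023 × (Tmean+17.8) × √ΔT] = 4.74 / (0.0023 × 47.90 × 3.0332) = 14.184 mm/d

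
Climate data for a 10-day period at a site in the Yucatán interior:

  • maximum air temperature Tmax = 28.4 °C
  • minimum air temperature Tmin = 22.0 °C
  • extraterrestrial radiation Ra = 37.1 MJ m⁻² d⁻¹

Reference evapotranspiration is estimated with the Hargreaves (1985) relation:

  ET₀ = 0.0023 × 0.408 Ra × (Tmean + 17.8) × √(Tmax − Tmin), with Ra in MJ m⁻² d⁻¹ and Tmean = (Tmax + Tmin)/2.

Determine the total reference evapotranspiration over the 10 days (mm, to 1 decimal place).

Tmean = (28.4 + 22.0)/2 = 25.20 °C
0.408 Ra = 0.408 × 37.1 = 15.1368 mm/d equivalent
ET₀ = 0.0023 × 15.1368 × (25.20 + 17.8) × √6.4 = 0.0023 × 15.1368 × 43.00 × 2.5298 = 3.7872 mm/d
Over 10 days: 3.7872 × 10 = 37.872 mm

37.9 mm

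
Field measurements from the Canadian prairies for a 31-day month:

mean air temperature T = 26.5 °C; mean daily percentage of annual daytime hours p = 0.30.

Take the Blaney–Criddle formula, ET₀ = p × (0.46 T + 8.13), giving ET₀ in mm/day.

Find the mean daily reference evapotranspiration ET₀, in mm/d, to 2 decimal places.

ET₀ = 0.30 × (0.46 × 26.5 + 8.13) = 0.30 × 20.320 = 6.0960 mm/d

6.10 mm/d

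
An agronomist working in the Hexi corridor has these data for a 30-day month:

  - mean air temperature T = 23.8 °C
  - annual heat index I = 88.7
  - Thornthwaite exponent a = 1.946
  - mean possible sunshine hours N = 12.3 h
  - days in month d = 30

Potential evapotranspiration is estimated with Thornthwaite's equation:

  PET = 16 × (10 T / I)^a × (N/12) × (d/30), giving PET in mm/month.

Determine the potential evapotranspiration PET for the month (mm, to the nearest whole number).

112 mm

10T/I = 10 × 23.8 / 88.7 = 2.6832
(10T/I)^a = 2.6832^1.946 = 6.8259
Uncorrected PET = 16 × 6.8259 = 109.214 mm
Correction = (N/12)(d/30) = (12.3/12)(30/30) = 1.0250
PET = 109.214 × 1.0250 = 111.944 mm/month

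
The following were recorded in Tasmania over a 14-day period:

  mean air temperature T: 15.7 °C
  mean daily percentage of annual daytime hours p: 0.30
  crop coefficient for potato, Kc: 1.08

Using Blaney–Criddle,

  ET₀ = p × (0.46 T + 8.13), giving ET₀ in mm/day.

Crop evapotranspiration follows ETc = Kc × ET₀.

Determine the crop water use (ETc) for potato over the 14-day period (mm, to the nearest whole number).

70 mm

ET₀ = 0.30 × (0.46 × 15.7 + 8.13) = 0.30 × 15.352 = 4.6056 mm/d
ETc = Kc × ET₀ = 1.08 × 4.6056 = 4.9740 mm/d
Over 14 days: 4.9740 × 14 = 69.636 mm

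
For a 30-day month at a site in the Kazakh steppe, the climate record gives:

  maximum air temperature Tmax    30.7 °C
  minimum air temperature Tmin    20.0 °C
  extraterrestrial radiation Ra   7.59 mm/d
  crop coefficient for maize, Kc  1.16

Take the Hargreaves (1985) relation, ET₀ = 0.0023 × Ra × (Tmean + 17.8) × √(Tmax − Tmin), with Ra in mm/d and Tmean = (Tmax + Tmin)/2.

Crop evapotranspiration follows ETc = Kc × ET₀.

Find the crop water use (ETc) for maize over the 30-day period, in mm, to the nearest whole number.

86 mm

Tmean = (30.7 + 20.0)/2 = 25.35 °C
ET₀ = 0.0023 × 7.59 × (25.35 + 17.8) × √10.7 = 0.0023 × 7.59 × 43.15 × 3.2711 = 2.4640 mm/d
ETc = Kc × ET₀ = 1.16 × 2.4640 = 2.8582 mm/d
Over 30 days: 2.8582 × 30 = 85.746 mm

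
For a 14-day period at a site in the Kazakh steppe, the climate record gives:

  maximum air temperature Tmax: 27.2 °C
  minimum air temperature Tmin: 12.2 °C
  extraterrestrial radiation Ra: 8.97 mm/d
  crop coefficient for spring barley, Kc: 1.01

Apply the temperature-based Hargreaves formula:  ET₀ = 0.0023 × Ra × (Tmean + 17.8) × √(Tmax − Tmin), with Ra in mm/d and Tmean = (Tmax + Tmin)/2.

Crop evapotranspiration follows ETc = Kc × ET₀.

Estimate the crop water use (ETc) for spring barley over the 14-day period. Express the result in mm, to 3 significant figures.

Tmean = (27.2 + 12.2)/2 = 19.70 °C
ET₀ = 0.0023 × 8.97 × (19.70 + 17.8) × √15.0 = 0.0023 × 8.97 × 37.50 × 3.8730 = 2.9964 mm/d
ETc = Kc × ET₀ = 1.01 × 2.9964 = 3.0264 mm/d
Over 14 days: 3.0264 × 14 = 42.370 mm

42.4 mm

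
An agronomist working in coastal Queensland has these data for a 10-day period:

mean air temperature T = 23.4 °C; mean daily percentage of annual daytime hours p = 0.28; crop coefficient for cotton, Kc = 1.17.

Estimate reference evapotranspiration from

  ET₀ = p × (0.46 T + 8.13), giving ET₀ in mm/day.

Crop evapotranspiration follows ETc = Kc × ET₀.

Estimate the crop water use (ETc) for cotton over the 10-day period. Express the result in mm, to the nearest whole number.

ET₀ = 0.28 × (0.46 × 23.4 + 8.13) = 0.28 × 18.894 = 5.2903 mm/d
ETc = Kc × ET₀ = 1.17 × 5.2903 = 6.1897 mm/d
Over 10 days: 6.1897 × 10 = 61.897 mm

62 mm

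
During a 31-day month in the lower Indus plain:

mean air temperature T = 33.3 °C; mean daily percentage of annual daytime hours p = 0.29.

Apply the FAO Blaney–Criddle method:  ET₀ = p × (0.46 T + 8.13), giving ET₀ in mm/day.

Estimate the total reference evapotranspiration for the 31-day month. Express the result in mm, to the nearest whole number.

211 mm

ET₀ = 0.29 × (0.46 × 33.3 + 8.13) = 0.29 × 23.448 = 6.7999 mm/d
Monthly total = 6.7999 × 31 = 210.797 mm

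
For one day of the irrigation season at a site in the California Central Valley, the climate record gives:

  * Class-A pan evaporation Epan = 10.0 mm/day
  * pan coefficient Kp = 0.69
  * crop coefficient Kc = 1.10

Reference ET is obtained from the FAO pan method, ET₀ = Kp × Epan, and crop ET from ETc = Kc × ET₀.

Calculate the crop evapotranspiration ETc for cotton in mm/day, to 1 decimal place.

7.6 mm/day

ET₀ = 0.69 × 10.0 = 6.9000 mm/d
ETc = Kc × ET₀ = 1.10 × 6.9000 = 7.5900 mm/d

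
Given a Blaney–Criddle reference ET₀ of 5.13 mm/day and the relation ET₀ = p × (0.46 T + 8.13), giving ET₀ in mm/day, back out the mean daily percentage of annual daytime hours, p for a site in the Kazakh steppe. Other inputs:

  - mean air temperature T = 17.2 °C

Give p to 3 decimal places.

0.320

p = ET₀ / (0.46 T + 8.13) = 5.13 / (0.46 × 17.2 + 8.13) = 5.13 / 16.042 = 0.3198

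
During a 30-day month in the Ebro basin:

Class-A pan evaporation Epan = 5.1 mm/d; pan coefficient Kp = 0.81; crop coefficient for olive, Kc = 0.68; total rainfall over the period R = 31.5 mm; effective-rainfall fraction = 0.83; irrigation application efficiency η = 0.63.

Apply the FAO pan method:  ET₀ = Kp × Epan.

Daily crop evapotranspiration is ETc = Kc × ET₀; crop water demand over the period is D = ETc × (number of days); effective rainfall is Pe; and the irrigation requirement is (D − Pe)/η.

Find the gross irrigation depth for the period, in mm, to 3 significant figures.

ET₀ = 0.81 × 5.1 = 4.1310 mm/d
ETc = Kc × ET₀ = 0.68 × 4.1310 = 2.8091 mm/d
Crop demand D = ETc × 30 d = 2.8091 × 30 = 84.273 mm
Pe = 0.83 × 31.5 = 26.145 mm
D − Pe = 84.273 − 26.145 = 58.128 mm
Gross irrigation = 58.128 / 0.63 = 92.267 mm

92.3 mm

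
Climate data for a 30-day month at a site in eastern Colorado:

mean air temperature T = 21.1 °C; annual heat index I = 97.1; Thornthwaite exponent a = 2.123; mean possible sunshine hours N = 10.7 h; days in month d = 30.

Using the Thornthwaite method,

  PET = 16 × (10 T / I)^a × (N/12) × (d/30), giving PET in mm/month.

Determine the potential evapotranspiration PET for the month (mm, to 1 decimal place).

10T/I = 10 × 21.1 / 97.1 = 2.1730
(10T/I)^a = 2.1730^2.123 = 5.1949
Uncorrected PET = 16 × 5.1949 = 83.118 mm
Correction = (N/12)(d/30) = (10.7/12)(30/30) = 0.8917
PET = 83.118 × 0.8917 = 74.116 mm/month

74.1 mm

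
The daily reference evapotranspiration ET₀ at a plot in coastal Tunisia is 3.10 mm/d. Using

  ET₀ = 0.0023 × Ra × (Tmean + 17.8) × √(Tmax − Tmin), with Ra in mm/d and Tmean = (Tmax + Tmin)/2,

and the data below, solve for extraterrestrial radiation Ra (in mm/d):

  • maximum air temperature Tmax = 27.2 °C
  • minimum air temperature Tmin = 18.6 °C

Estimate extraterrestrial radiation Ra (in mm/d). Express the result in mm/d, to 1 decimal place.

Tmean = 22.90 °C; √ΔT = 2.9326
Ra = ET₀ / [0.0023 × (Tmean+17.8) × √ΔT] = 3.10 / (0.0023 × 40.70 × 2.9326) = 11.292 mm/d

11.3 mm/d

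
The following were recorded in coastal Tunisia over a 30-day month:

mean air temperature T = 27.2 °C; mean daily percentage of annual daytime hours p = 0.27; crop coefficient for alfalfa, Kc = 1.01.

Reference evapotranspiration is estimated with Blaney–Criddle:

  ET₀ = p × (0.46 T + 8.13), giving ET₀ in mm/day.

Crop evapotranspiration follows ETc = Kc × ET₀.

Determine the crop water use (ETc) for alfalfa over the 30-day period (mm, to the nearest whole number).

ET₀ = 0.27 × (0.46 × 27.2 + 8.13) = 0.27 × 20.642 = 5.5733 mm/d
ETc = Kc × ET₀ = 1.01 × 5.5733 = 5.6290 mm/d
Over 30 days: 5.6290 × 30 = 168.870 mm

169 mm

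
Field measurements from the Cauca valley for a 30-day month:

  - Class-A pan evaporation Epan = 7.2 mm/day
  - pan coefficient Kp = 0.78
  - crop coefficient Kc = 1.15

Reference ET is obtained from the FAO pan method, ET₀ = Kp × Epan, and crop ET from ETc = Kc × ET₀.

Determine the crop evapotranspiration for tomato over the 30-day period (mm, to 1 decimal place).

ET₀ = 0.78 × 7.2 = 5.6160 mm/d
ETc = Kc × ET₀ = 1.15 × 5.6160 = 6.4584 mm/d
Over 30 days: 6.4584 × 30 = 193.752 mm

193.8 mm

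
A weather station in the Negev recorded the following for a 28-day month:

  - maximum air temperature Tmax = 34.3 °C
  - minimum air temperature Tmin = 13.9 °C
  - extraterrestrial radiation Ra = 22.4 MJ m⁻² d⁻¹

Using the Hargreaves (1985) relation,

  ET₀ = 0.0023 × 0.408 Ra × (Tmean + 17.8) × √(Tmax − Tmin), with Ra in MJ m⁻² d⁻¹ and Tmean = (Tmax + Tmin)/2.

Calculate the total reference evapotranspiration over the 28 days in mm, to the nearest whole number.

111 mm

Tmean = (34.3 + 13.9)/2 = 24.10 °C
0.408 Ra = 0.408 × 22.4 = 9.1392 mm/d equivalent
ET₀ = 0.0023 × 9.1392 × (24.10 + 17.8) × √20.4 = 0.0023 × 9.1392 × 41.90 × 4.5166 = 3.9780 mm/d
Over 28 days: 3.9780 × 28 = 111.384 mm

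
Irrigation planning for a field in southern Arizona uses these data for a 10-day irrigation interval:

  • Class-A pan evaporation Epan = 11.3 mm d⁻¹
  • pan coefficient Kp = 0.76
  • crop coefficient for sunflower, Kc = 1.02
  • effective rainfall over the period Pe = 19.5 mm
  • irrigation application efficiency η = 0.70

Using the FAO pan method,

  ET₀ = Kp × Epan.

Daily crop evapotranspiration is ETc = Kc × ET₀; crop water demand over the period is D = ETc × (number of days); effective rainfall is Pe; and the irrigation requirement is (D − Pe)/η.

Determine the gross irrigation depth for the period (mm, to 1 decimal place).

97.3 mm

ET₀ = 0.76 × 11.3 = 8.5880 mm/d
ETc = Kc × ET₀ = 1.02 × 8.5880 = 8.7598 mm/d
Crop demand D = ETc × 10 d = 8.7598 × 10 = 87.598 mm
D − Pe = 87.598 − 19.5 = 68.098 mm
Gross irrigation = 68.098 / 0.70 = 97.283 mm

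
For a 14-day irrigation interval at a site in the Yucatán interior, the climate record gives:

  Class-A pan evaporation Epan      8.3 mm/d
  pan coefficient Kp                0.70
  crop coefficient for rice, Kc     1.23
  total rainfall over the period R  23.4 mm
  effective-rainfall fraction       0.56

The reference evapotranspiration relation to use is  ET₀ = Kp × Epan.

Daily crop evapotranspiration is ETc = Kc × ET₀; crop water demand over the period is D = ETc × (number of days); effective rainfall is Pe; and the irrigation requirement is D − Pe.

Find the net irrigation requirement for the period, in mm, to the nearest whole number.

ET₀ = 0.70 × 8.3 = 5.8100 mm/d
ETc = Kc × ET₀ = 1.23 × 5.8100 = 7.1463 mm/d
Crop demand D = ETc × 14 d = 7.1463 × 14 = 100.048 mm
Pe = 0.56 × 23.4 = 13.104 mm
D − Pe = 100.048 − 13.104 = 86.944 mm

87 mm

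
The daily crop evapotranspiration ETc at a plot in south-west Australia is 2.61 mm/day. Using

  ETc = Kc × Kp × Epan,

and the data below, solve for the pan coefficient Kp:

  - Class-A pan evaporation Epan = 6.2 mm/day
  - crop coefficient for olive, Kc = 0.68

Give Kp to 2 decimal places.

0.62

ETc = Kc × Kp × Epan  ⇒  Kp = ETc / (Kc × Epan)
Kp = 2.61 / (0.68 × 6.2) = 2.61 / 4.216 = 0.6191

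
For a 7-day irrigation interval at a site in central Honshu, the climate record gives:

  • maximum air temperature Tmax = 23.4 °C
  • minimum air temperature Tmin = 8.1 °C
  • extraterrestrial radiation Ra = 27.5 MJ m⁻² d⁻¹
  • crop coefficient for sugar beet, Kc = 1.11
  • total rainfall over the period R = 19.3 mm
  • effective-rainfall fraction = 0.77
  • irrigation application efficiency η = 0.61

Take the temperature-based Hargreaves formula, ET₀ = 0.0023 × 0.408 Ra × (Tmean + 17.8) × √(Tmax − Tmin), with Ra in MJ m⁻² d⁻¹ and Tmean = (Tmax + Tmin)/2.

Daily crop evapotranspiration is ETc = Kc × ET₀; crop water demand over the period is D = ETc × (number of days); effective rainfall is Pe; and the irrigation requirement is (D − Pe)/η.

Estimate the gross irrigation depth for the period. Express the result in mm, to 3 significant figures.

Tmean = (23.4 + 8.1)/2 = 15.75 °C
0.408 Ra = 0.408 × 27.5 = 11.2200 mm/d equivalent
ET₀ = 0.0023 × 11.2200 × (15.75 + 17.8) × √15.3 = 0.0023 × 11.2200 × 33.55 × 3.9115 = 3.3865 mm/d
ETc = Kc × ET₀ = 1.11 × 3.3865 = 3.7590 mm/d
Crop demand D = ETc × 7 d = 3.7590 × 7 = 26.313 mm
Pe = 0.77 × 19.3 = 14.861 mm
D − Pe = 26.313 − 14.861 = 11.452 mm
Gross irrigation = 11.452 / 0.61 = 18.774 mm

18.8 mm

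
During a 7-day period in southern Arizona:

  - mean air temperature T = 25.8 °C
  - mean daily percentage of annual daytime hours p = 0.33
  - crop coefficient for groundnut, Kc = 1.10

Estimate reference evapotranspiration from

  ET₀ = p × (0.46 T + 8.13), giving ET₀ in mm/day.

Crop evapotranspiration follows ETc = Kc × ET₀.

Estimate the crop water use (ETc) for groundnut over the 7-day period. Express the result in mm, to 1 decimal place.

50.8 mm

ET₀ = 0.33 × (0.46 × 25.8 + 8.13) = 0.33 × 19.998 = 6.5993 mm/d
ETc = Kc × ET₀ = 1.10 × 6.5993 = 7.2592 mm/d
Over 7 days: 7.2592 × 7 = 50.814 mm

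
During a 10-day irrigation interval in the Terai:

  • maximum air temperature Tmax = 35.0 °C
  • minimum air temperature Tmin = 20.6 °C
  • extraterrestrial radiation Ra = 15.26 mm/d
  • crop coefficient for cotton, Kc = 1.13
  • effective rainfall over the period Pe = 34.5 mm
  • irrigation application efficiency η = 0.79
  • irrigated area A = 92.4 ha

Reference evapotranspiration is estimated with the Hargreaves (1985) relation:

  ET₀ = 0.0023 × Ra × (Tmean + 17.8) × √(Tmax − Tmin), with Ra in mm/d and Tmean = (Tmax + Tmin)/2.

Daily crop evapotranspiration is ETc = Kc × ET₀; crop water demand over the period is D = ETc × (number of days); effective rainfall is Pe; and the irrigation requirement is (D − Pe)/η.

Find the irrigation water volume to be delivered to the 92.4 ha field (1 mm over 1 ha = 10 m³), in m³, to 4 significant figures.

Tmean = (35.0 + 20.6)/2 = 27.80 °C
ET₀ = 0.0023 × 15.26 × (27.80 + 17.8) × √14.4 = 0.0023 × 15.26 × 45.60 × 3.7947 = 6.0733 mm/d
ETc = Kc × ET₀ = 1.13 × 6.0733 = 6.8628 mm/d
Crop demand D = ETc × 10 d = 6.8628 × 10 = 68.628 mm
D − Pe = 68.628 − 34.5 = 34.128 mm
Gross irrigation = 34.128 / 0.79 = 43.200 mm
Volume = 43.200 mm × 92.4 ha × 10 = 39916.8 m³

39920 m³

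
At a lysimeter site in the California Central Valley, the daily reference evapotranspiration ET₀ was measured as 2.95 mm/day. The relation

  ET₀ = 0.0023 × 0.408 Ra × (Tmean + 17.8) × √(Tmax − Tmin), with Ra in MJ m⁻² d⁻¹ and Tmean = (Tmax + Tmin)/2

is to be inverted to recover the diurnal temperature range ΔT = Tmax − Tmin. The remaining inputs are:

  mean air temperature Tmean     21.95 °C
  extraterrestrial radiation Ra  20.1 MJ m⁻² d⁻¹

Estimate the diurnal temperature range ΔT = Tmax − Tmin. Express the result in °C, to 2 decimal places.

√ΔT = ET₀ / [0.0023 × 0.408 × Ra × (Tmean+17.8)] = 2.95 / (0.0023 × 8.2008 × 39.75) = 3.9346
ΔT = 3.9346² = 15.481 °C

15.48 °C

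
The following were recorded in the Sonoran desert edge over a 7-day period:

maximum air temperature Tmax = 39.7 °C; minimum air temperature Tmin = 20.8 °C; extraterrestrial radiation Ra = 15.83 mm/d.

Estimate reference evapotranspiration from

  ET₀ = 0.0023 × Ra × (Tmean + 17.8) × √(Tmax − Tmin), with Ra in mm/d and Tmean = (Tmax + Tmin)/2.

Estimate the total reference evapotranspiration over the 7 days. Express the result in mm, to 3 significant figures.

53.2 mm

Tmean = (39.7 + 20.8)/2 = 30.25 °C
ET₀ = 0.0023 × 15.83 × (30.25 + 17.8) × √18.9 = 0.0023 × 15.83 × 48.05 × 4.3474 = 7.6056 mm/d
Over 7 days: 7.6056 × 7 = 53.239 mm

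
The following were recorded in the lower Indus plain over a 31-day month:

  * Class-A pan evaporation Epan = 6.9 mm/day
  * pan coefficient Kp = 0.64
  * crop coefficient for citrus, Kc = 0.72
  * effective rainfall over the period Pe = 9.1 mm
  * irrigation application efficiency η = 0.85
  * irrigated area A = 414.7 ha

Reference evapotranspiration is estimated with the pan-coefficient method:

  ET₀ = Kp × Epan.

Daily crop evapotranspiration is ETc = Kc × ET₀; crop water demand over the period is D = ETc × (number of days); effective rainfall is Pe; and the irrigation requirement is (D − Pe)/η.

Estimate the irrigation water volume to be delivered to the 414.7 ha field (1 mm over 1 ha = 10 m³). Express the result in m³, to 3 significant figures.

436000 m³

ET₀ = 0.64 × 6.9 = 4.4160 mm/d
ETc = Kc × ET₀ = 0.72 × 4.4160 = 3.1795 mm/d
Crop demand D = ETc × 31 d = 3.1795 × 31 = 98.565 mm
D − Pe = 98.565 − 9.1 = 89.465 mm
Gross irrigation = 89.465 / 0.85 = 105.253 mm
Volume = 105.253 mm × 414.7 ha × 10 = 436484.2 m³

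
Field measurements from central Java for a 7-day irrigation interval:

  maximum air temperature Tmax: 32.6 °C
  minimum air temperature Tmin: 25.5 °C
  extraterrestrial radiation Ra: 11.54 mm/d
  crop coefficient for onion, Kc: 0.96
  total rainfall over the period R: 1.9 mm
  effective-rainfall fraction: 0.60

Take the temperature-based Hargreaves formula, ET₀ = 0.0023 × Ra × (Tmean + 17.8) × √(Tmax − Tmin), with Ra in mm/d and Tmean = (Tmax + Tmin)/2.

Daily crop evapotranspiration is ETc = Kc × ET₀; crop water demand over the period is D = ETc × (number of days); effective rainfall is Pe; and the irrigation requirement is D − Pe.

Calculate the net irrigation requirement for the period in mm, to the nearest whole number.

Tmean = (32.6 + 25.5)/2 = 29.05 °C
ET₀ = 0.0023 × 11.54 × (29.05 + 17.8) × √7.1 = 0.0023 × 11.54 × 46.85 × 2.6646 = 3.3134 mm/d
ETc = Kc × ET₀ = 0.96 × 3.3134 = 3.1809 mm/d
Crop demand D = ETc × 7 d = 3.1809 × 7 = 22.266 mm
Pe = 0.60 × 1.9 = 1.140 mm
D − Pe = 22.266 − 1.140 = 21.126 mm

21 mm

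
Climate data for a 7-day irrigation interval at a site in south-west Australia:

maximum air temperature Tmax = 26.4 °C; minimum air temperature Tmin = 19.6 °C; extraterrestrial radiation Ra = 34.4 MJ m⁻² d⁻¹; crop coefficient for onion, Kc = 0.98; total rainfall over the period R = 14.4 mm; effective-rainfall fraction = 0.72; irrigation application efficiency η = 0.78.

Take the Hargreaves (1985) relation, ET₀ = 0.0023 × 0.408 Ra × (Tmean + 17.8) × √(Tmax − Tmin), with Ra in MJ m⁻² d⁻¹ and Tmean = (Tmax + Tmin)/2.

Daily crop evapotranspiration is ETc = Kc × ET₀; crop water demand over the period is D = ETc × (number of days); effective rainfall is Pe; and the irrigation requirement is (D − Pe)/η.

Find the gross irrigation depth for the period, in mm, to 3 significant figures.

16.9 mm

Tmean = (26.4 + 19.6)/2 = 23.00 °C
0.408 Ra = 0.408 × 34.4 = 14.0352 mm/d equivalent
ET₀ = 0.0023 × 14.0352 × (23.00 + 17.8) × √6.8 = 0.0023 × 14.0352 × 40.80 × 2.6077 = 3.4345 mm/d
ETc = Kc × ET₀ = 0.98 × 3.4345 = 3.3658 mm/d
Crop demand D = ETc × 7 d = 3.3658 × 7 = 23.561 mm
Pe = 0.72 × 14.4 = 10.368 mm
D − Pe = 23.561 − 10.368 = 13.193 mm
Gross irrigation = 13.193 / 0.78 = 16.914 mm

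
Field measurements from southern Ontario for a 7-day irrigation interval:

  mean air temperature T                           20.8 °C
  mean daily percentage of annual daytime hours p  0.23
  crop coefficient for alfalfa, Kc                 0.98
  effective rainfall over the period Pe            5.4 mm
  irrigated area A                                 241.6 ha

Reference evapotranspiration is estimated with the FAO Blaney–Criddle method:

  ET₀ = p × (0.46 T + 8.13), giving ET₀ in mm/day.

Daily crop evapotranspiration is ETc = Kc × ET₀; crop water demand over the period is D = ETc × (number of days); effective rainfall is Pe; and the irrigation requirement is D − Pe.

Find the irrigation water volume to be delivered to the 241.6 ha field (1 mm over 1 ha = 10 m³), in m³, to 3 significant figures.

ET₀ = 0.23 × (0.46 × 20.8 + 8.13) = 0.23 × 17.698 = 4.0705 mm/d
ETc = Kc × ET₀ = 0.98 × 4.0705 = 3.9891 mm/d
Crop demand D = ETc × 7 d = 3.9891 × 7 = 27.924 mm
D − Pe = 27.924 − 5.4 = 22.524 mm
Volume = 22.524 mm × 241.6 ha × 10 = 54418.0 m³

54400 m³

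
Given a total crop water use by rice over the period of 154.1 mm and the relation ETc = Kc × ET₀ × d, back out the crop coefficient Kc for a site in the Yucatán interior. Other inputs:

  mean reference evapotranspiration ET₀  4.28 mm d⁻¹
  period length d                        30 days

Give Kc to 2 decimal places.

ETc = Kc × ET₀ × d  ⇒  Kc = ETc / (ET₀ × d)
Kc = 154.1 / (4.28 × 30) = 154.1 / 128.40 = 1.2002

1.20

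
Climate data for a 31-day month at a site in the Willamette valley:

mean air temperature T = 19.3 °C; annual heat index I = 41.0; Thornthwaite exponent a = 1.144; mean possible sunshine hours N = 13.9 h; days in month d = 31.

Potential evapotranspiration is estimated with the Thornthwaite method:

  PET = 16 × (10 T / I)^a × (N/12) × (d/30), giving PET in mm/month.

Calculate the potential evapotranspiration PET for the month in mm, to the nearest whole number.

113 mm

10T/I = 10 × 19.3 / 41.0 = 4.7073
(10T/I)^a = 4.7073^1.144 = 5.8837
Uncorrected PET = 16 × 5.8837 = 94.139 mm
Correction = (N/12)(d/30) = (13.9/12)(31/30) = 1.1969
PET = 94.139 × 1.1969 = 112.675 mm/month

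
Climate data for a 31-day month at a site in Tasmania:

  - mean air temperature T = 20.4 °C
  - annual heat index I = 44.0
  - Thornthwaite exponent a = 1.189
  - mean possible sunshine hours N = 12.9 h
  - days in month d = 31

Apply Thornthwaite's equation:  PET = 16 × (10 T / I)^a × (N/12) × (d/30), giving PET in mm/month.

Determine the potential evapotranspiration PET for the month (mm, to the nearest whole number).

10T/I = 10 × 20.4 / 44.0 = 4.6364
(10T/I)^a = 4.6364^1.189 = 6.1957
Uncorrected PET = 16 × 6.1957 = 99.131 mm
Correction = (N/12)(d/30) = (12.9/12)(31/30) = 1.1108
PET = 99.131 × 1.1108 = 110.115 mm/month

110 mm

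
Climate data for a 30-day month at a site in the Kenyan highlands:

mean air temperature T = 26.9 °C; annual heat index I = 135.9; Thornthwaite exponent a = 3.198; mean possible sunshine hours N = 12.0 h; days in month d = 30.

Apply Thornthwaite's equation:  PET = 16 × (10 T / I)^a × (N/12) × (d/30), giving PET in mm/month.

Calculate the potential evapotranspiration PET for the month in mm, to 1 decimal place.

142.0 mm

10T/I = 10 × 26.9 / 135.9 = 1.9794
(10T/I)^a = 1.9794^3.198 = 8.8780
Uncorrected PET = 16 × 8.8780 = 142.048 mm
Correction = (N/12)(d/30) = (12.0/12)(30/30) = 1.0000
PET = 142.048 × 1.0000 = 142.048 mm/month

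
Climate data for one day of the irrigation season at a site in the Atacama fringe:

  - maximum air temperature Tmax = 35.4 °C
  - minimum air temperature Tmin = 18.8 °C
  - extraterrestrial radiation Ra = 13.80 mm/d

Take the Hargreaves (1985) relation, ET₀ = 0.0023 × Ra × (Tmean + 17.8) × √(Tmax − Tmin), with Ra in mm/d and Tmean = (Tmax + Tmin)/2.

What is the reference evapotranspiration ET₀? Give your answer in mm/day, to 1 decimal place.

Tmean = (35.4 + 18.8)/2 = 27.10 °C
ET₀ = 0.0023 × 13.80 × (27.10 + 17.8) × √16.6 = 0.0023 × 13.80 × 44.90 × 4.0743 = 5.8064 mm/d

5.8 mm/day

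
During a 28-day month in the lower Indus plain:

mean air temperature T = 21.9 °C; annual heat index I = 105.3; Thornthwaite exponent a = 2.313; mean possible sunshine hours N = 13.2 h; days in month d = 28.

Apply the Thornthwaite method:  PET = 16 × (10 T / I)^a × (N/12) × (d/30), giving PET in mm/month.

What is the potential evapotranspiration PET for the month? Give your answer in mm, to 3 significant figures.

89.4 mm

10T/I = 10 × 21.9 / 105.3 = 2.0798
(10T/I)^a = 2.0798^2.313 = 5.4398
Uncorrected PET = 16 × 5.4398 = 87.037 mm
Correction = (N/12)(d/30) = (13.2/12)(28/30) = 1.0267
PET = 87.037 × 1.0267 = 89.361 mm/month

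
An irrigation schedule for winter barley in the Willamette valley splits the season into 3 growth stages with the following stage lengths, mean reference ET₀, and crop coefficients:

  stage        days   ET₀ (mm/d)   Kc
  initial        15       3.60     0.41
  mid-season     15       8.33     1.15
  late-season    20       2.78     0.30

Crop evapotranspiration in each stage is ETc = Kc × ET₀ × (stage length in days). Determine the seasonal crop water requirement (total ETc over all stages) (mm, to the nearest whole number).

183 mm

initial: 0.41 × 3.60 × 15 = 22.14 mm
mid-season: 1.15 × 8.33 × 15 = 143.69 mm
late-season: 0.30 × 2.78 × 20 = 16.68 mm
Seasonal total = 182.51 mm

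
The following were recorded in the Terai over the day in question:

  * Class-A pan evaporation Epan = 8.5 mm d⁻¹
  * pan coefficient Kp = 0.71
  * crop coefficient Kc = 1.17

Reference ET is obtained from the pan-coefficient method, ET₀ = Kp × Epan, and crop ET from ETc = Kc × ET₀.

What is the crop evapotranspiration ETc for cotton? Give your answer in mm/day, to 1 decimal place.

ET₀ = 0.71 × 8.5 = 6.0350 mm/d
ETc = Kc × ET₀ = 1.17 × 6.0350 = 7.0610 mm/d

7.1 mm/day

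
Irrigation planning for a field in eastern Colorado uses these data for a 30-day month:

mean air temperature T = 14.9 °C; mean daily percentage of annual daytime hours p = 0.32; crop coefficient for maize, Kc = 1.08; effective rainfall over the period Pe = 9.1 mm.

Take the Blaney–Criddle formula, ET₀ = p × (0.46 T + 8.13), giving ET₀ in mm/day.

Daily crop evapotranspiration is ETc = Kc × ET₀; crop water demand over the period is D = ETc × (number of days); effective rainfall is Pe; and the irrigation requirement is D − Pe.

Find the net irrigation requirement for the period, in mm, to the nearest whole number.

146 mm

ET₀ = 0.32 × (0.46 × 14.9 + 8.13) = 0.32 × 14.984 = 4.7949 mm/d
ETc = Kc × ET₀ = 1.08 × 4.7949 = 5.1785 mm/d
Crop demand D = ETc × 30 d = 5.1785 × 30 = 155.355 mm
D − Pe = 155.355 − 9.1 = 146.255 mm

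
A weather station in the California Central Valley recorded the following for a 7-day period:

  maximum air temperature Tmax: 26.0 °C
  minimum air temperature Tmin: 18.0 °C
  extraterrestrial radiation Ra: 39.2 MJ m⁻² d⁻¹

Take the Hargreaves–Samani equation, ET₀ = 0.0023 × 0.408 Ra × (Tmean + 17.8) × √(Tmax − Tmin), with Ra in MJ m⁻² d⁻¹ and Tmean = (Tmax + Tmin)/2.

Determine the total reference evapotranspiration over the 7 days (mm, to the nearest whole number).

Tmean = (26.0 + 18.0)/2 = 22.00 °C
0.408 Ra = 0.408 × 39.2 = 15.9936 mm/d equivalent
ET₀ = 0.0023 × 15.9936 × (22.00 + 17.8) × √8.0 = 0.0023 × 15.9936 × 39.80 × 2.8284 = 4.1409 mm/d
Over 7 days: 4.1409 × 7 = 28.986 mm

29 mm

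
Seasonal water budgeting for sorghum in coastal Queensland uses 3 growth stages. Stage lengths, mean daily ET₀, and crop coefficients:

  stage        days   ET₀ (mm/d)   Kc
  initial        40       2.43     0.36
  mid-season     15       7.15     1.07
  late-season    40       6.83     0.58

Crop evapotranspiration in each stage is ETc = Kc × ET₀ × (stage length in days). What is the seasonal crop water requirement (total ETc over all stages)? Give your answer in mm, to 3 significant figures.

initial: 0.36 × 2.43 × 40 = 34.99 mm
mid-season: 1.07 × 7.15 × 15 = 114.76 mm
late-season: 0.58 × 6.83 × 40 = 158.46 mm
Seasonal total = 308.21 mm

308 mm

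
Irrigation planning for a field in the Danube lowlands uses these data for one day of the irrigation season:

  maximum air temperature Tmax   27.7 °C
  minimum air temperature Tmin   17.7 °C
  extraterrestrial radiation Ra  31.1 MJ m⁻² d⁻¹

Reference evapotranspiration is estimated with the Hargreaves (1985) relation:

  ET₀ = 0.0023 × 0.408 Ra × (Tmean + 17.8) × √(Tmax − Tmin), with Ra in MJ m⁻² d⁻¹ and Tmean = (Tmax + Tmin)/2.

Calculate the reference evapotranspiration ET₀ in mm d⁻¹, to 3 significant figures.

3.74 mm d⁻¹

Tmean = (27.7 + 17.7)/2 = 22.70 °C
0.408 Ra = 0.408 × 31.1 = 12.6888 mm/d equivalent
ET₀ = 0.0023 × 12.6888 × (22.70 + 17.8) × √10.0 = 0.0023 × 12.6888 × 40.50 × 3.1623 = 3.7377 mm/d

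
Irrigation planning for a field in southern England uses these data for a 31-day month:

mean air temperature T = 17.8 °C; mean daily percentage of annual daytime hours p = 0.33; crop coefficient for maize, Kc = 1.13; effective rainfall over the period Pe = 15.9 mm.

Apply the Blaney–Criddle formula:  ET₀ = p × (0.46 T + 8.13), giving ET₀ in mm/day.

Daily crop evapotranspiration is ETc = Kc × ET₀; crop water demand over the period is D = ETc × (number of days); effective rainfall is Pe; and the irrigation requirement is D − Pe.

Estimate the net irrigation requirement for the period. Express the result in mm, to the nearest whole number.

ET₀ = 0.33 × (0.46 × 17.8 + 8.13) = 0.33 × 16.318 = 5.3849 mm/d
ETc = Kc × ET₀ = 1.13 × 5.3849 = 6.0849 mm/d
Crop demand D = ETc × 31 d = 6.0849 × 31 = 188.632 mm
D − Pe = 188.632 − 15.9 = 172.732 mm

173 mm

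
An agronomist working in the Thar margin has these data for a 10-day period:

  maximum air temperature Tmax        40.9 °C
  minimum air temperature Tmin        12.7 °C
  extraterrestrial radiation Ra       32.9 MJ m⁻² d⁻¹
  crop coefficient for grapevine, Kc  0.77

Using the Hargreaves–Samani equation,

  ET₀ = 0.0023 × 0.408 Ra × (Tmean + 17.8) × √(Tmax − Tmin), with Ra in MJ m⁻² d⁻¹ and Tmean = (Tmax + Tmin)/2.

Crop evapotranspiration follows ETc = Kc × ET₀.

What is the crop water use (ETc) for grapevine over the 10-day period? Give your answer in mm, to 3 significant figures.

56.3 mm

Tmean = (40.9 + 12.7)/2 = 26.80 °C
0.408 Ra = 0.408 × 32.9 = 13.4232 mm/d equivalent
ET₀ = 0.0023 × 13.4232 × (26.80 + 17.8) × √28.2 = 0.0023 × 13.4232 × 44.60 × 5.3104 = 7.3122 mm/d
ETc = Kc × ET₀ = 0.77 × 7.3122 = 5.6304 mm/d
Over 10 days: 5.6304 × 10 = 56.304 mm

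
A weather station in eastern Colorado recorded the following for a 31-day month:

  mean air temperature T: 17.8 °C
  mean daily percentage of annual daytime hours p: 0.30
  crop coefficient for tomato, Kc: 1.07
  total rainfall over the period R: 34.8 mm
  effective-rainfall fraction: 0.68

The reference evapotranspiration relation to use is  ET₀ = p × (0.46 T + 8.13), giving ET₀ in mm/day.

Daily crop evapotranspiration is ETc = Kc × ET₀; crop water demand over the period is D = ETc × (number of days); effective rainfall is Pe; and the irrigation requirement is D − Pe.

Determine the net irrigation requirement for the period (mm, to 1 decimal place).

ET₀ = 0.30 × (0.46 × 17.8 + 8.13) = 0.30 × 16.318 = 4.8954 mm/d
ETc = Kc × ET₀ = 1.07 × 4.8954 = 5.2381 mm/d
Crop demand D = ETc × 31 d = 5.2381 × 31 = 162.381 mm
Pe = 0.68 × 34.8 = 23.664 mm
D − Pe = 162.381 − 23.664 = 138.717 mm

138.7 mm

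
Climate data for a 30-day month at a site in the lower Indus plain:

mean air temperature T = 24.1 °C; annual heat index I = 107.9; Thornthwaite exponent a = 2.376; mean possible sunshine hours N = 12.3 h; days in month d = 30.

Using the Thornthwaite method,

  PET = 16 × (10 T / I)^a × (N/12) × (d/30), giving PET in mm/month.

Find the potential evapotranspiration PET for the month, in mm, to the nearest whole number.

111 mm

10T/I = 10 × 24.1 / 107.9 = 2.2335
(10T/I)^a = 2.2335^2.376 = 6.7482
Uncorrected PET = 16 × 6.7482 = 107.971 mm
Correction = (N/12)(d/30) = (12.3/12)(30/30) = 1.0250
PET = 107.971 × 1.0250 = 110.670 mm/month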